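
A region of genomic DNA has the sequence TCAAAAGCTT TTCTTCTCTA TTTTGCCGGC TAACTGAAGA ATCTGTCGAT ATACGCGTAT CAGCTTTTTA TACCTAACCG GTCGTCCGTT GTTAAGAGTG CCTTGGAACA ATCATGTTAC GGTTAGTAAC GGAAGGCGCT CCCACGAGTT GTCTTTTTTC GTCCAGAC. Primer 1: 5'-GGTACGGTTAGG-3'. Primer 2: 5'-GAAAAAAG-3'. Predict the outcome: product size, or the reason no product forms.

No product — primer 1 has no binding site in the template.

Primer 1 (GGTACGGTTAGG) does not match the top strand, and its reverse complement CCTAACCGTACC does not match either.
With no annealing site for primer 1, no amplification occurs.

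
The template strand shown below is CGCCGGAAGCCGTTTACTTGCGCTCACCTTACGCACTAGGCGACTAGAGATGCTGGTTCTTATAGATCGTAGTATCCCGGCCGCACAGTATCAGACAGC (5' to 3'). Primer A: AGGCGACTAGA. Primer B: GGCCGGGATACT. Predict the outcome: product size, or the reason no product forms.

Primer A (AGGCGACTAGA) matches the top strand at positions 38–48; it acts as a forward primer.
Primer B's reverse complement is AGTATCCCGGCC, matching the top strand at positions 71–82; it acts as a reverse primer.
The 3' ends face each other across positions 38–82, giving a 45 bp product.

Yes — a 45 bp product.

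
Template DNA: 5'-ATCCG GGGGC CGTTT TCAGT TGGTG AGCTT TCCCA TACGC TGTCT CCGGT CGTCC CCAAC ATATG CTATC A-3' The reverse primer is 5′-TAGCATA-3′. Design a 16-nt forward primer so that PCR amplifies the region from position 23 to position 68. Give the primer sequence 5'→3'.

5'-GTGAGCTTTCCCATAC-3'

The reverse primer's reverse complement TATGCTA matches the template at positions 62–68; the product starts at position 23.
The forward primer is identical to the top strand over positions 23–38: GTGAGCTTTCCCATAC.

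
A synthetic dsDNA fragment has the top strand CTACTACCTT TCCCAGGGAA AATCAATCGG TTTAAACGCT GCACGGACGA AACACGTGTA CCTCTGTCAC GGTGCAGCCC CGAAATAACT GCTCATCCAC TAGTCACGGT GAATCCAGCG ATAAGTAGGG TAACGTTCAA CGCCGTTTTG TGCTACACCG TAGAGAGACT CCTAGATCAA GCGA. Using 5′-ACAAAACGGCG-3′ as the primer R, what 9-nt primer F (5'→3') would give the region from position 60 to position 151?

The reverse primer's reverse complement CGCCGTTTTGT matches the template at positions 141–151; the product starts at position 60.
The forward primer is identical to the top strand over positions 60–68: ACCTCTGTC.

5'-ACCTCTGTC-3'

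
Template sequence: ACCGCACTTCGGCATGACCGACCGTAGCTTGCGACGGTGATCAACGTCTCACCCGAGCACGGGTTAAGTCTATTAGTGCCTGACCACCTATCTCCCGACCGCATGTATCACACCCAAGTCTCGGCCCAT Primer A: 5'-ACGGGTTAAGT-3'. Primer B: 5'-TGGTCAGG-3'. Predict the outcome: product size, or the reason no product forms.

Yes — a 28 bp product.

Primer A (ACGGGTTAAGT) matches the top strand at positions 59–69; it acts as a forward primer.
Primer B's reverse complement is CCTGACCA, matching the top strand at positions 79–86; it acts as a reverse primer.
The 3' ends face each other across positions 59–86, giving a 28 bp product.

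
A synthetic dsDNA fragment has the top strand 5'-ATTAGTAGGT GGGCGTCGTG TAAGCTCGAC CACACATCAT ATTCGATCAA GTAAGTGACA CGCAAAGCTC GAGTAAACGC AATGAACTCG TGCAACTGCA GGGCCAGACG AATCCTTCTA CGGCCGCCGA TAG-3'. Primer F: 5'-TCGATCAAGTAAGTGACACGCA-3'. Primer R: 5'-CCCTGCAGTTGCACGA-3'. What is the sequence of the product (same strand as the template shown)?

5'-TCGATCAAGTAAGTGACACGCAAAGCTCGAGTAAACGCAATGAACTCGTGCAACTGCAGGG-3'

The forward primer matches the template at positions 43–64.
Reverse complement of the reverse primer: TCGTGCAACTGCAGGG. This occurs on the top strand at positions 88–103.
The product is the template from position 43 through 103 (61 bp).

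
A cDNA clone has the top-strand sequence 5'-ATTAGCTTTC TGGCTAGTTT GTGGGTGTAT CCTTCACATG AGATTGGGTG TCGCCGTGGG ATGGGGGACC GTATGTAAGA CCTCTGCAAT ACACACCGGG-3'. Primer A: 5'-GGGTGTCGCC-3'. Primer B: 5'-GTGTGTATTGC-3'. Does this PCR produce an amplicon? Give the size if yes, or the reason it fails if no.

Yes — a 51 bp product.

Primer A (GGGTGTCGCC) matches the top strand at positions 46–55; it acts as a forward primer.
Primer B's reverse complement is GCAATACACAC, matching the top strand at positions 86–96; it acts as a reverse primer.
The 3' ends face each other across positions 46–96, giving a 51 bp product.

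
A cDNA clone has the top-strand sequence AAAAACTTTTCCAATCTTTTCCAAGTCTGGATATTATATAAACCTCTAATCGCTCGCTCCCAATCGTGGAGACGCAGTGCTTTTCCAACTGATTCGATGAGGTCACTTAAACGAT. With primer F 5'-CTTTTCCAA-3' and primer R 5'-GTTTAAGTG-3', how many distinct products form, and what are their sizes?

Three products: 107 bp, 97 bp, 33 bp

The forward primer CTTTTCCAA matches the top strand at positions 6–14, 16–24, 80–88.
The reverse primer's reverse complement is CACTTAAAC, matching at positions 104–112.
Each forward site pairs with the reverse site to give a product ending at position 112: sizes 107, 97, 33 bp.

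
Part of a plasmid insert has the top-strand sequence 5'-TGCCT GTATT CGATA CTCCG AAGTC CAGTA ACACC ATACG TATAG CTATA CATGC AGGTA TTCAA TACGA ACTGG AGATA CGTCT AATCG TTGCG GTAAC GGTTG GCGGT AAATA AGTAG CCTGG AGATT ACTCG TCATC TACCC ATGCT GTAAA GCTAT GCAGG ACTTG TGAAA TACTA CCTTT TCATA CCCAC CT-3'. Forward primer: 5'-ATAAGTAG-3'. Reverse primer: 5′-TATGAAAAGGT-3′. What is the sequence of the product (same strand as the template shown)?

Scanning the template, ATAAGTAG occurs at positions 113–120; this primer anneals to the bottom strand there with its 3' end pointing downstream.
The reverse primer's reverse complement is ACCTTTTCATA, which matches the template at positions 180–190.
The product is the template from position 113 through 190 (78 bp).

5'-ATAAGTAGCCTGGAGATTACTCGTCATCTACCCATGCTGTAAAGCTATGCAGGACTTGTGAAATACTACCTTTTCATA-3'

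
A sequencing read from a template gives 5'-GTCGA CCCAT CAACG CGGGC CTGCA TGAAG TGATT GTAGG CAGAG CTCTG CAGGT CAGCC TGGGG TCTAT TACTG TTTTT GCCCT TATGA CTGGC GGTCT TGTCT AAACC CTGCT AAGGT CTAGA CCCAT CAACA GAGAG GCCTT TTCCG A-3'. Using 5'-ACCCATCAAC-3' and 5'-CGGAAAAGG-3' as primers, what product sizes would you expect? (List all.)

146 bp, 26 bp

The forward primer ACCCATCAAC matches the top strand at positions 5–14, 125–134.
The reverse primer's reverse complement is CCTTTTCCG, matching at positions 142–150.
Each forward site pairs with the reverse site to give a product ending at position 150: sizes 146, 26 bp.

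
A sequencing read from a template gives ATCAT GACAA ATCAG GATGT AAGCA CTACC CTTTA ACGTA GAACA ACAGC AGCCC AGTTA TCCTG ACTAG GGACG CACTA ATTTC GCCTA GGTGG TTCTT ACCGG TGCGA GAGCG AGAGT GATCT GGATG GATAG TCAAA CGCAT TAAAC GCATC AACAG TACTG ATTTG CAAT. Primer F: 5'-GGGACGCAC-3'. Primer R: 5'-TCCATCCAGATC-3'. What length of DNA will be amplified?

Forward primer GGGACGCAC is found on the top strand at positions 70–78.
Taking the reverse complement of TCCATCCAGATC gives GATCTGGATGGA, found at positions 121–132 on the template; the primer anneals here to the top strand with its 3' end pointing upstream.
Product length = (reverse-primer end) − (forward-primer start) + 1 = 132 − 70 + 1 = 63 bp.

63 bp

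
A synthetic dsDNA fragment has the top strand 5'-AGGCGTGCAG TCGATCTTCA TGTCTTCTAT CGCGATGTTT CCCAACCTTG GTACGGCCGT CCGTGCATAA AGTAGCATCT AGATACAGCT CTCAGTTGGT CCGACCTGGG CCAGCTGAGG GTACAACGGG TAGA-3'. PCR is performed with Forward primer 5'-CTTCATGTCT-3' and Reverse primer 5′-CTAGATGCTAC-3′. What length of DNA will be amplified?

Forward primer CTTCATGTCT is found on the top strand at positions 16–25.
Taking the reverse complement of CTAGATGCTAC gives GTAGCATCTAG, found at positions 72–82 on the template; the primer anneals here to the top strand with its 3' end pointing upstream.
The product runs from position 16 to position 82, so its length is 82 − 16 + 1 = 67 bp.

67 bp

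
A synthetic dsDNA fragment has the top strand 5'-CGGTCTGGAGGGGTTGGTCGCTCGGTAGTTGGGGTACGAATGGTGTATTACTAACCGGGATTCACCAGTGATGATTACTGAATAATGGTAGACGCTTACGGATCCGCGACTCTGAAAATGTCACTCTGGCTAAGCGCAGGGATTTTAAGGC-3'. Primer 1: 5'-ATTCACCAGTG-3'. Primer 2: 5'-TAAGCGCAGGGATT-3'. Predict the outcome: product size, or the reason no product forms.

Primer 1 (ATTCACCAGTG) matches the top strand at positions 60–70 (3' end points downstream).
Primer 2 (TAAGCGCAGGGATT) also matches the top strand directly, at positions 131–144 — its reverse complement AATCCCTGCGCTTA is not present.
Both primers anneal to the bottom strand with 3' ends pointing the same way, so neither can prime synthesis back toward the other.

No product — both primers anneal to the same strand and extend in the same direction.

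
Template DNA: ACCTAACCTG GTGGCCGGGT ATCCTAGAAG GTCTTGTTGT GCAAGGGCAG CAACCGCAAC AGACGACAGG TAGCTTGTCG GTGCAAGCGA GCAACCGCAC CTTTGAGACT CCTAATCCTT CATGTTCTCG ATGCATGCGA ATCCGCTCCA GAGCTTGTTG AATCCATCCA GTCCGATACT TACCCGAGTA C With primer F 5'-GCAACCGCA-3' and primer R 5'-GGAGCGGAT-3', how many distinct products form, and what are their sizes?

Two products: 100 bp, 59 bp

The forward primer GCAACCGCA matches the top strand at positions 50–58, 91–99.
The reverse primer's reverse complement is ATCCGCTCC, matching at positions 141–149.
Each forward site pairs with the reverse site to give a product ending at position 149: sizes 100, 59 bp.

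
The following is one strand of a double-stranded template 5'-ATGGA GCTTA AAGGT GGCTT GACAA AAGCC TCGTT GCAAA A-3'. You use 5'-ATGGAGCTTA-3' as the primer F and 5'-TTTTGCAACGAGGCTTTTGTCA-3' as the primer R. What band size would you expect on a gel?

Scanning the template, ATGGAGCTTA occurs at positions 1–10; this primer anneals to the bottom strand there with its 3' end pointing downstream.
Reverse complement of the reverse primer: TGACAAAAGCCTCGTTGCAAAA. This occurs on the top strand at positions 20–41.
Product length = (reverse-primer end) − (forward-primer start) + 1 = 41 − 1 + 1 = 41 bp.

41 bp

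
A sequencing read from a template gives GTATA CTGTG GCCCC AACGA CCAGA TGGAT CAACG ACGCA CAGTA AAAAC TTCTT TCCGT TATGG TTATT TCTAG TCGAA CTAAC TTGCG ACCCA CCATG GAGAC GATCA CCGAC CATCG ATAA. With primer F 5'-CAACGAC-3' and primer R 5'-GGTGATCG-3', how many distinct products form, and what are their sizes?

Two products: 98 bp, 82 bp

The forward primer CAACGAC matches the top strand at positions 15–21, 31–37.
The reverse primer's reverse complement is CGATCACC, matching at positions 105–112.
Each forward site pairs with the reverse site to give a product ending at position 112: sizes 98, 82 bp.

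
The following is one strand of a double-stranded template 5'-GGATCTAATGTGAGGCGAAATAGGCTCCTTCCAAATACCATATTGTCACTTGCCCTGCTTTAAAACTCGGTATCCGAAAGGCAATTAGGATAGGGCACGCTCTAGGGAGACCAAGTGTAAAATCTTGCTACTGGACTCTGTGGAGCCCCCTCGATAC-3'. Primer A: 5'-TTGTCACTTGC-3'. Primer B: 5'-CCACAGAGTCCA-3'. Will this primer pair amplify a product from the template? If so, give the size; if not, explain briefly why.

Yes — a 101 bp product.

Primer A (TTGTCACTTGC) matches the top strand at positions 43–53; it acts as a forward primer.
Primer B's reverse complement is TGGACTCTGTGG, matching the top strand at positions 132–143; it acts as a reverse primer.
The 3' ends face each other across positions 43–143, giving a 101 bp product.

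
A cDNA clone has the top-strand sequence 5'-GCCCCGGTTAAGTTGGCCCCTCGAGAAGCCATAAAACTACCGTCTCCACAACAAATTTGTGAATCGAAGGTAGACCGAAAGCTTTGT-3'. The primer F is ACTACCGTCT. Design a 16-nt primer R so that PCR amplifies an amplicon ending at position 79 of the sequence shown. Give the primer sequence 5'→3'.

The forward primer binds at positions 36–45; the product's 3' end on the top strand is position 79.
The reverse primer anneals to the top strand over positions 64–79, i.e. to TCGAAGGTAGACCGAA.
Its sequence written 5'→3' is the reverse complement: TTCGGTCTACCTTCGA.

5'-TTCGGTCTACCTTCGA-3'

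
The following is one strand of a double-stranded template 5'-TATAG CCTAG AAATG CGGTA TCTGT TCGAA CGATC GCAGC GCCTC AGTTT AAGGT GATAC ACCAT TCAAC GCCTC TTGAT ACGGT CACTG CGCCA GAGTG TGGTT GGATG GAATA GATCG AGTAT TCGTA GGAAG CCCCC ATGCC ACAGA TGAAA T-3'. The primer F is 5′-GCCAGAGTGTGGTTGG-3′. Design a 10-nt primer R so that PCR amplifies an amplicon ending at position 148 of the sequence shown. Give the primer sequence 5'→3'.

5'-TGTGGCATGG-3'

The forward primer binds at positions 92–107; the product's 3' end on the top strand is position 148.
The reverse primer anneals to the top strand over positions 139–148, i.e. to CCATGCCACA.
Its sequence written 5'→3' is the reverse complement: TGTGGCATGG.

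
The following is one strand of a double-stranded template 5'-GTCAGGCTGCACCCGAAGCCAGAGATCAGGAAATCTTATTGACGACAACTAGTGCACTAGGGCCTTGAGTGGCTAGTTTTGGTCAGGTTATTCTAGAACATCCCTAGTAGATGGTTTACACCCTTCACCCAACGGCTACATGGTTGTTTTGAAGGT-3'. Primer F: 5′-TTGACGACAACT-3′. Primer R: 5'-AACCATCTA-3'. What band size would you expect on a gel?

Scanning the template, TTGACGACAACT occurs at positions 39–50; this primer anneals to the bottom strand there with its 3' end pointing downstream.
Reverse complement of the reverse primer: TAGATGGTT. This occurs on the top strand at positions 108–116.
The product runs from position 39 to position 116, so its length is 116 − 39 + 1 = 78 bp.

78 bp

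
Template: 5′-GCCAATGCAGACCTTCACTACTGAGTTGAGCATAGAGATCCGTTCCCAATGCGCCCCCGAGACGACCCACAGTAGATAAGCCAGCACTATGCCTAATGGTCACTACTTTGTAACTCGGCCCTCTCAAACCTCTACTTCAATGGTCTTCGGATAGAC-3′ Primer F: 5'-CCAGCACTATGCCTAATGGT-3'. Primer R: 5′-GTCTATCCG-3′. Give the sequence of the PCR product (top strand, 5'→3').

The forward primer matches the template at positions 81–100.
Reverse complement of the reverse primer: CGGATAGAC. This occurs on the top strand at positions 148–156.
The product is the template from position 81 through 156 (76 bp).

5'-CCAGCACTATGCCTAATGGTCACTACTTTGTAACTCGGCCCTCTCAAACCTCTACTTCAATGGTCTTCGGATAGAC-3'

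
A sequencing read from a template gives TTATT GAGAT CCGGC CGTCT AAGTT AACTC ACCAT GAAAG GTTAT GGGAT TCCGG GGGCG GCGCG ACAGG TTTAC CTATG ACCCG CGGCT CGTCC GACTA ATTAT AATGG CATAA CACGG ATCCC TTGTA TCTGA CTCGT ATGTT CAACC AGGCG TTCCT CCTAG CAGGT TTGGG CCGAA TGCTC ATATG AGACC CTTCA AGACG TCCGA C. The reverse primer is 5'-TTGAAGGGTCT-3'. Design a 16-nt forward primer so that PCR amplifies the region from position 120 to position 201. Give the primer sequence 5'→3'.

5'-GATCCCTTGTATCTGA-3'

The reverse primer's reverse complement AGACCCTTCAA matches the template at positions 191–201; the product starts at position 120.
The forward primer is identical to the top strand over positions 120–135: GATCCCTTGTATCTGA.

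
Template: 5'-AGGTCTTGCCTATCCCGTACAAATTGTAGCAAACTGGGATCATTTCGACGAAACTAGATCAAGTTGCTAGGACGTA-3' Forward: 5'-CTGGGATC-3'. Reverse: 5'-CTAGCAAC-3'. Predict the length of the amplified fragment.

37 bp

Scanning the template, CTGGGATC occurs at positions 34–41; this primer anneals to the bottom strand there with its 3' end pointing downstream.
Reverse complement of the reverse primer: GTTGCTAG. This occurs on the top strand at positions 63–70.
The product runs from position 34 to position 70, so its length is 70 − 34 + 1 = 37 bp.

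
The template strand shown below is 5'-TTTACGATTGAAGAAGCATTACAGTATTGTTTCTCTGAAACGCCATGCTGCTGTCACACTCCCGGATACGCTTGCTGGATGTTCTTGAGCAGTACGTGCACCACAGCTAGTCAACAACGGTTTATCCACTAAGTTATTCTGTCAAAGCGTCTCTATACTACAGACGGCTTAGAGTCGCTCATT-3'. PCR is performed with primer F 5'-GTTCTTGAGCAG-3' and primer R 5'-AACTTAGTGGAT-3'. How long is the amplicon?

Scanning the template, GTTCTTGAGCAG occurs at positions 81–92; this primer anneals to the bottom strand there with its 3' end pointing downstream.
The reverse primer's reverse complement is ATCCACTAAGTT, which matches the template at positions 124–135.
Product length = (reverse-primer end) − (forward-primer start) + 1 = 135 − 81 + 1 = 55 bp.

55 bp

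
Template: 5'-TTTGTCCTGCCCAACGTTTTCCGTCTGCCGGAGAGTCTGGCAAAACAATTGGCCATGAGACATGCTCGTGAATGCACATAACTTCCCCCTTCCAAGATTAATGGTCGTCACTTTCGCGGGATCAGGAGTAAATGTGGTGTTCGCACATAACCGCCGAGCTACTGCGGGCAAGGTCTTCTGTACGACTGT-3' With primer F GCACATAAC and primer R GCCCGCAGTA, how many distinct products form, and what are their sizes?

Two products: 96 bp, 27 bp

The forward primer GCACATAAC matches the top strand at positions 74–82, 143–151.
The reverse primer's reverse complement is TACTGCGGGC, matching at positions 160–169.
Each forward site pairs with the reverse site to give a product ending at position 169: sizes 96, 27 bp.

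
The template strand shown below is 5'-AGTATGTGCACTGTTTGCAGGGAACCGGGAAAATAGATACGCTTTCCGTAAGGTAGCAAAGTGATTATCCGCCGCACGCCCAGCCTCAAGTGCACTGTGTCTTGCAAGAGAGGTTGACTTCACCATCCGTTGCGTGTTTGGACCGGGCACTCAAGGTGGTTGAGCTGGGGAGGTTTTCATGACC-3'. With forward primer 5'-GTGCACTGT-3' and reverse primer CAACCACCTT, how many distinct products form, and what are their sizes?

Two products: 157 bp, 73 bp

The forward primer GTGCACTGT matches the top strand at positions 6–14, 90–98.
The reverse primer's reverse complement is AAGGTGGTTG, matching at positions 153–162.
Each forward site pairs with the reverse site to give a product ending at position 162: sizes 157, 73 bp.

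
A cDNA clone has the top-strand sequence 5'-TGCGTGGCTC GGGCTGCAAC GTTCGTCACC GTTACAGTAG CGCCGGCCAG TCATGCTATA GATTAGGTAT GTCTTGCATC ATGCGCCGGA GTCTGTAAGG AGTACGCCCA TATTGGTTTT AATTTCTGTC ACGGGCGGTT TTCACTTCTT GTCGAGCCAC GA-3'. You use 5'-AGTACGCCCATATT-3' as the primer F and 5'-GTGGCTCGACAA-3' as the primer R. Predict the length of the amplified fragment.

60 bp

The forward primer matches the template at positions 101–114.
Reverse complement of the reverse primer: TTGTCGAGCCAC. This occurs on the top strand at positions 149–160.
The product runs from position 101 to position 160, so its length is 160 − 101 + 1 = 60 bp.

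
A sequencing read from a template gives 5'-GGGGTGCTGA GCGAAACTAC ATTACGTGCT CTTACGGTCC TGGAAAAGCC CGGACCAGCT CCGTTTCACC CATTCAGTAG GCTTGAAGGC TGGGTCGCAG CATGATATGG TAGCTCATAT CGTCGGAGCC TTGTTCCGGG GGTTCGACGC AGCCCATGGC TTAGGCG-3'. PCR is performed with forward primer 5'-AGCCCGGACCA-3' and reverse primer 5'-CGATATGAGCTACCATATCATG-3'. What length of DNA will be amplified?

76 bp

The forward primer matches the template at positions 47–57.
Taking the reverse complement of CGATATGAGCTACCATATCATG gives CATGATATGGTAGCTCATATCG, found at positions 101–122 on the template; the primer anneals here to the top strand with its 3' end pointing upstream.
The product runs from position 47 to position 122, so its length is 122 − 47 + 1 = 76 bp.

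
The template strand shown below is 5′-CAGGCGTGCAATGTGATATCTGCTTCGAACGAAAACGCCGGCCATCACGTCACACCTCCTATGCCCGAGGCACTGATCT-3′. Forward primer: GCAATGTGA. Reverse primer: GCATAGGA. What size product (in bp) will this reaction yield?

The forward primer matches the template at positions 8–16.
Taking the reverse complement of GCATAGGA gives TCCTATGC, found at positions 57–64 on the template; the primer anneals here to the top strand with its 3' end pointing upstream.
Amplicon spans positions 8–64: 57 bp.

57 bp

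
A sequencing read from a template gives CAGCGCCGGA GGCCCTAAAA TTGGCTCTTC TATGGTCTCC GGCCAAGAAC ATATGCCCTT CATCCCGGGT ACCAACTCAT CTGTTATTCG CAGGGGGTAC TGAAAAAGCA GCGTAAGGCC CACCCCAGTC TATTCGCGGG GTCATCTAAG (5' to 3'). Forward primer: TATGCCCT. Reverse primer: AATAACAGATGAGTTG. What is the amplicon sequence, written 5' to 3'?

Forward primer TATGCCCT is found on the top strand at positions 52–59.
Taking the reverse complement of AATAACAGATGAGTTG gives CAACTCATCTGTTATT, found at positions 73–88 on the template; the primer anneals here to the top strand with its 3' end pointing upstream.
The product is the template from position 52 through 88 (37 bp).

5'-TATGCCCTTCATCCCGGGTACCAACTCATCTGTTATT-3'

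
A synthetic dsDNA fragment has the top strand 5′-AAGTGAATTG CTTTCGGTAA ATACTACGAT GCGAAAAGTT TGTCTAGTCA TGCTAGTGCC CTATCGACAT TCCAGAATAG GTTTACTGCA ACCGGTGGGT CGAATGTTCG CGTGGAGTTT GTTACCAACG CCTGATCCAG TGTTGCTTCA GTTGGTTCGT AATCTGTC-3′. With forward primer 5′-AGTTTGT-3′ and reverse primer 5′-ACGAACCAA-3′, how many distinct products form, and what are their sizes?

Two products: 124 bp, 45 bp

The forward primer AGTTTGT matches the top strand at positions 37–43, 116–122.
The reverse primer's reverse complement is TTGGTTCGT, matching at positions 152–160.
Each forward site pairs with the reverse site to give a product ending at position 160: sizes 124, 45 bp.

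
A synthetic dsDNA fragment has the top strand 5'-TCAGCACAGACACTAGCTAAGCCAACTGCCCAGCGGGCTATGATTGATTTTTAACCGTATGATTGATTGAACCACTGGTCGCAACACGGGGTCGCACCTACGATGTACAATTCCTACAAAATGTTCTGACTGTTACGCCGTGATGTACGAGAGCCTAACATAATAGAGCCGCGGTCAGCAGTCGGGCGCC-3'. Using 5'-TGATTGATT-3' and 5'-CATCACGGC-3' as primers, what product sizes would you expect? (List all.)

105 bp, 86 bp

The forward primer TGATTGATT matches the top strand at positions 41–49, 60–68.
The reverse primer's reverse complement is GCCGTGATG, matching at positions 137–145.
Each forward site pairs with the reverse site to give a product ending at position 145: sizes 105, 86 bp.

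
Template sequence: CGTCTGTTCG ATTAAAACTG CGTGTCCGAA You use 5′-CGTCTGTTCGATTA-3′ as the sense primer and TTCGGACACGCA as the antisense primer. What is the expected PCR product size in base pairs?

The forward primer matches the template at positions 1–14.
The reverse primer's reverse complement is TGCGTGTCCGAA, which matches the template at positions 19–30.
The product runs from position 1 to position 30, so its length is 30 − 1 + 1 = 30 bp.

30 bp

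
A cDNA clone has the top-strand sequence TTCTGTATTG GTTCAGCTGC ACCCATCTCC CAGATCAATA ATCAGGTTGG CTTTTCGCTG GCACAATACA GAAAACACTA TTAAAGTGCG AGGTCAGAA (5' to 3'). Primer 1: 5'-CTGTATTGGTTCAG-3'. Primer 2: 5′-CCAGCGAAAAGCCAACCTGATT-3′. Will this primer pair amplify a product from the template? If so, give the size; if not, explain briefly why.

Yes — a 59 bp product.

Primer 1 (CTGTATTGGTTCAG) matches the top strand at positions 3–16; it acts as a forward primer.
Primer 2's reverse complement is AATCAGGTTGGCTTTTCGCTGG, matching the top strand at positions 40–61; it acts as a reverse primer.
The 3' ends face each other across positions 3–61, giving a 59 bp product.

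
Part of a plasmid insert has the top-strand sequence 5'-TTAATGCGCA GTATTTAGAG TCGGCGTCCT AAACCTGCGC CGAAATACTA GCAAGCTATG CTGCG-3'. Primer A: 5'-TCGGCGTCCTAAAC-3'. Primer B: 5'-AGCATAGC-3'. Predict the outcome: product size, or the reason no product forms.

Yes — a 42 bp product.

Primer A (TCGGCGTCCTAAAC) matches the top strand at positions 21–34; it acts as a forward primer.
Primer B's reverse complement is GCTATGCT, matching the top strand at positions 55–62; it acts as a reverse primer.
The 3' ends face each other across positions 21–62, giving a 42 bp product.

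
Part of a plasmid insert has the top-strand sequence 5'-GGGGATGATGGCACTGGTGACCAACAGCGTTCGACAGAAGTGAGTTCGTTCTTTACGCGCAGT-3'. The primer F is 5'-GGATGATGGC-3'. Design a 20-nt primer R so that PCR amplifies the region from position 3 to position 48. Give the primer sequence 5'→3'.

5'-CGAACTCACTTCTGTCGAAC-3'

The product's 3' end on the top strand is position 48.
The reverse primer anneals to the top strand over positions 29–48, i.e. to GTTCGACAGAAGTGAGTTCG.
Its sequence written 5'→3' is the reverse complement: CGAACTCACTTCTGTCGAAC.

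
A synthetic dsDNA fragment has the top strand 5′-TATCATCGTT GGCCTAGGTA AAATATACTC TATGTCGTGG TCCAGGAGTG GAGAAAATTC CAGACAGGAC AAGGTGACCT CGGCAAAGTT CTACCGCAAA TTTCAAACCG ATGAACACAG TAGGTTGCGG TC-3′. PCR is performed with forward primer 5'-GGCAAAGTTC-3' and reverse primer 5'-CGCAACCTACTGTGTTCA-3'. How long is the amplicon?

48 bp

The forward primer matches the template at positions 82–91.
The reverse primer's reverse complement is TGAACACAGTAGGTTGCG, which matches the template at positions 112–129.
Amplicon spans positions 82–129: 48 bp.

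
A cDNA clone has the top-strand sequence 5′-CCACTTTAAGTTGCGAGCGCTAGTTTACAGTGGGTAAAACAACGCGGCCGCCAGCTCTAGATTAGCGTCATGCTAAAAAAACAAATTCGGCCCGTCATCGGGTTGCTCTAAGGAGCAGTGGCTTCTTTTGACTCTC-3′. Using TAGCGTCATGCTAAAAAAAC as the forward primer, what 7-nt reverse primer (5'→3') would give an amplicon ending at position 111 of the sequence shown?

The forward primer binds at positions 63–82; the product's 3' end on the top strand is position 111.
The reverse primer anneals to the top strand over positions 105–111, i.e. to GCTCTAA.
Its sequence written 5'→3' is the reverse complement: TTAGAGC.

5'-TTAGAGC-3'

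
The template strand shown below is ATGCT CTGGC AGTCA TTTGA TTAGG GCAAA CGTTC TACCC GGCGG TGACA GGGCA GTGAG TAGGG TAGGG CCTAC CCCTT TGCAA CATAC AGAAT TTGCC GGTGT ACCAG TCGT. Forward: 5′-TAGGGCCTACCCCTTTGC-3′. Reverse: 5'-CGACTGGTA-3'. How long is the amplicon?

Forward primer TAGGGCCTACCCCTTTGC is found on the top strand at positions 66–83.
Reverse complement of the reverse primer: TACCAGTCG. This occurs on the top strand at positions 105–113.
Product length = (reverse-primer end) − (forward-primer start) + 1 = 113 − 66 + 1 = 48 bp.

48 bp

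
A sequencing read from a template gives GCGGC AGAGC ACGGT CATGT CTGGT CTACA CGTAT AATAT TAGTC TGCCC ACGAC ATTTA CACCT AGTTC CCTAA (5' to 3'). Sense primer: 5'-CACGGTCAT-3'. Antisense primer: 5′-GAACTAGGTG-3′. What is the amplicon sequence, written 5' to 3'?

5'-CACGGTCATGTCTGGTCTACACGTATAATATTAGTCTGCCCACGACATTTACACCTAGTTC-3'

The forward primer matches the template at positions 10–18.
Reverse complement of the reverse primer: CACCTAGTTC. This occurs on the top strand at positions 61–70.
The product is the template from position 10 through 70 (61 bp).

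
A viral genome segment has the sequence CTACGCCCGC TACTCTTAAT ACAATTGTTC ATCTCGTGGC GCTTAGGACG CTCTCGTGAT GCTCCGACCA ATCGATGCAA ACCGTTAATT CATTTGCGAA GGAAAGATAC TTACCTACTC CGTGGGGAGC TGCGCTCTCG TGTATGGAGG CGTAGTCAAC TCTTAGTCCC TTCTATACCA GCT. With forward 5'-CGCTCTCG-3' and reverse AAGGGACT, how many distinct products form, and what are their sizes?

Two products: 124 bp, 40 bp

The forward primer CGCTCTCG matches the top strand at positions 49–56, 133–140.
The reverse primer's reverse complement is AGTCCCTT, matching at positions 165–172.
Each forward site pairs with the reverse site to give a product ending at position 172: sizes 124, 40 bp.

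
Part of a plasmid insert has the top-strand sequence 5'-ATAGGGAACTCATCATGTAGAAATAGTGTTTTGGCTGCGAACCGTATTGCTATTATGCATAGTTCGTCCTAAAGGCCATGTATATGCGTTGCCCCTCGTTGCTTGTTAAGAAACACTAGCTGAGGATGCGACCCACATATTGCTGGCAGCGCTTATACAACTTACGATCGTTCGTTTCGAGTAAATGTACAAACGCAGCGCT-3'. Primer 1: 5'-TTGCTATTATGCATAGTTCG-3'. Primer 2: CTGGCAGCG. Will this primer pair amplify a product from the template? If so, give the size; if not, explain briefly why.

No product — both primers anneal to the same strand and extend in the same direction.

Primer 1 (TTGCTATTATGCATAGTTCG) matches the top strand at positions 47–66 (3' end points downstream).
Primer 2 (CTGGCAGCG) also matches the top strand directly, at positions 143–151 — its reverse complement CGCTGCCAG is not present.
Both primers anneal to the bottom strand with 3' ends pointing the same way, so neither can prime synthesis back toward the other.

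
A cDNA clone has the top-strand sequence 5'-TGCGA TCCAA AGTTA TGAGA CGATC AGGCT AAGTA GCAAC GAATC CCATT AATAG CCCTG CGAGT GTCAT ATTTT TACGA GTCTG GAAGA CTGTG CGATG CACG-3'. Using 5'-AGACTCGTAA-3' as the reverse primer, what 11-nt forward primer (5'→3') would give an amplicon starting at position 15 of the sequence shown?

5'-ATGAGACGATC-3'

The reverse primer's reverse complement TTACGAGTCT matches the template at positions 75–84; the product starts at position 15.
The forward primer is identical to the top strand over positions 15–25: ATGAGACGATC.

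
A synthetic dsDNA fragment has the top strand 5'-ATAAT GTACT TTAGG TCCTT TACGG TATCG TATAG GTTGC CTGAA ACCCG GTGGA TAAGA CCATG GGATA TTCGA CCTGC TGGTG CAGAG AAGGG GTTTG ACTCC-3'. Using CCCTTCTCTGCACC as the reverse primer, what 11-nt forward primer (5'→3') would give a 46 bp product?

The reverse primer's reverse complement GGTGCAGAGAAGGG matches the template at positions 82–95, so the product ends at position 95.
A 46 bp product then starts at position 95 − 46 + 1 = 50.
The forward primer is identical to the top strand there: GGTGGATAAGA.

5'-GGTGGATAAGA-3'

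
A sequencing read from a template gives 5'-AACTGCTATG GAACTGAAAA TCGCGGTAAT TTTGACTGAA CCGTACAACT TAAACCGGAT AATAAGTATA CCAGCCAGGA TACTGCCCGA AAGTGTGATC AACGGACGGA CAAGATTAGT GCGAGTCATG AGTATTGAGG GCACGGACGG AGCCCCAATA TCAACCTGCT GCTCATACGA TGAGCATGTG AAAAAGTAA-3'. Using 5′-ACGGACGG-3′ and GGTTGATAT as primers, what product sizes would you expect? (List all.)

65 bp, 24 bp

The forward primer ACGGACGG matches the top strand at positions 102–109, 143–150.
The reverse primer's reverse complement is ATATCAACC, matching at positions 158–166.
Each forward site pairs with the reverse site to give a product ending at position 166: sizes 65, 24 bp.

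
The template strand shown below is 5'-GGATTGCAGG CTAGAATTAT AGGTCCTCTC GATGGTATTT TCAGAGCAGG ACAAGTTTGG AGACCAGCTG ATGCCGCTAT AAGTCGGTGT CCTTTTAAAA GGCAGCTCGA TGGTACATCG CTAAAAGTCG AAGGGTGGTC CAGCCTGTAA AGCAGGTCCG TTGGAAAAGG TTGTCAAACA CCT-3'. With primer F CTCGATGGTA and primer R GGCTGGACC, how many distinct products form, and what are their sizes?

Two products: 118 bp, 40 bp

The forward primer CTCGATGGTA matches the top strand at positions 28–37, 106–115.
The reverse primer's reverse complement is GGTCCAGCC, matching at positions 137–145.
Each forward site pairs with the reverse site to give a product ending at position 145: sizes 118, 40 bp.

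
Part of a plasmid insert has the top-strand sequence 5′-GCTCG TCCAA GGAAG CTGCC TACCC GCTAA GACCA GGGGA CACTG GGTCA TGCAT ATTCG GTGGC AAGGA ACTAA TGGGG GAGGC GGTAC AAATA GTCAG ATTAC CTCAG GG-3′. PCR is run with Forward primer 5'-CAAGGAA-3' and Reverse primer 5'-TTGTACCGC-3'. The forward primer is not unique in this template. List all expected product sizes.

The forward primer CAAGGAA matches the top strand at positions 8–14, 65–71.
The reverse primer's reverse complement is GCGGTACAA, matching at positions 84–92.
Each forward site pairs with the reverse site to give a product ending at position 92: sizes 85, 28 bp.

85 bp, 28 bp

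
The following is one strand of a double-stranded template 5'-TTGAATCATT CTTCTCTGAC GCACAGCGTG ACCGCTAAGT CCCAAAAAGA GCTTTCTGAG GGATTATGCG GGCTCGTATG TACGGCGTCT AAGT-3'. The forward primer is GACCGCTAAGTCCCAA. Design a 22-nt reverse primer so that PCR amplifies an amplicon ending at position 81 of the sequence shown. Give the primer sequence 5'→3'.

5'-ACATACGAGCCCGCATAATCCC-3'

The forward primer binds at positions 30–45; the product's 3' end on the top strand is position 81.
The reverse primer anneals to the top strand over positions 60–81, i.e. to GGGATTATGCGGGCTCGTATGT.
Its sequence written 5'→3' is the reverse complement: ACATACGAGCCCGCATAATCCC.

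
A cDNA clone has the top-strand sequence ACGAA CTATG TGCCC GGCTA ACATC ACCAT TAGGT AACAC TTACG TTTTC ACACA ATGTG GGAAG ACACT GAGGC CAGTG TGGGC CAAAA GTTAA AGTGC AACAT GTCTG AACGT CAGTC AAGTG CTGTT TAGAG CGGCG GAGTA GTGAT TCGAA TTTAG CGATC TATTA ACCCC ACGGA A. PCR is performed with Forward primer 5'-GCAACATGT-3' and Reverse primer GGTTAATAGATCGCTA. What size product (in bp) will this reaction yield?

75 bp

The forward primer matches the template at positions 99–107.
Taking the reverse complement of GGTTAATAGATCGCTA gives TAGCGATCTATTAACC, found at positions 158–173 on the template; the primer anneals here to the top strand with its 3' end pointing upstream.
Amplicon spans positions 99–173: 75 bp.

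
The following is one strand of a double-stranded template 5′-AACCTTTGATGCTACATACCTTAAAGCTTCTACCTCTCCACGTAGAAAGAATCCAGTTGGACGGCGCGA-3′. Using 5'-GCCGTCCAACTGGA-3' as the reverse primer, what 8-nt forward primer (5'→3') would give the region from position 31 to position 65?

5'-TACCTCTC-3'

The reverse primer's reverse complement TCCAGTTGGACGGC matches the template at positions 52–65; the product starts at position 31.
The forward primer is identical to the top strand over positions 31–38: TACCTCTC.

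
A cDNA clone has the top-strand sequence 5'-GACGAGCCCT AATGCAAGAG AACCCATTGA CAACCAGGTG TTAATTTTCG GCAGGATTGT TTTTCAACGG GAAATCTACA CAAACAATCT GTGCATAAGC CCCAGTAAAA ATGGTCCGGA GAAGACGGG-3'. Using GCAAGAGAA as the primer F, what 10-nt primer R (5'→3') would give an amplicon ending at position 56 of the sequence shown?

5'-TCCTGCCGAA-3'

The forward primer binds at positions 14–22; the product's 3' end on the top strand is position 56.
The reverse primer anneals to the top strand over positions 47–56, i.e. to TTCGGCAGGA.
Its sequence written 5'→3' is the reverse complement: TCCTGCCGAA.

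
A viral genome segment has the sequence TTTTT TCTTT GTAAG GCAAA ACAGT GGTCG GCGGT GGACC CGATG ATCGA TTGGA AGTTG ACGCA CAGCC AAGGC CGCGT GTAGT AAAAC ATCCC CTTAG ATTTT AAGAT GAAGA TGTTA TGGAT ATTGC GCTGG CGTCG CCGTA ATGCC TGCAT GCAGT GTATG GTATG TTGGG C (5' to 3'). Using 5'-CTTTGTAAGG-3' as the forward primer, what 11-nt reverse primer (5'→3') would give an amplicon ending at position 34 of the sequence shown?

5'-CCGCCGACCAC-3'

The forward primer binds at positions 7–16; the product's 3' end on the top strand is position 34.
The reverse primer anneals to the top strand over positions 24–34, i.e. to GTGGTCGGCGG.
Its sequence written 5'→3' is the reverse complement: CCGCCGACCAC.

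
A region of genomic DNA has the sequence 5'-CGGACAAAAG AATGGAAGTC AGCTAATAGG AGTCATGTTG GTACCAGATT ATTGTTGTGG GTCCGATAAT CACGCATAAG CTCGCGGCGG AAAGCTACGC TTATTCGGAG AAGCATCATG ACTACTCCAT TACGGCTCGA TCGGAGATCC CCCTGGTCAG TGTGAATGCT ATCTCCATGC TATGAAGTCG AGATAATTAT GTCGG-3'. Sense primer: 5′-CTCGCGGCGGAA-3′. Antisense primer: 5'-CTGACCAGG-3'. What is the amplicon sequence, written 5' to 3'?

5'-CTCGCGGCGGAAAGCTACGCTTATTCGGAGAAGCATCATGACTACTCCATTACGGCTCGATCGGAGATCCCCCTGGTCAG-3'

The forward primer matches the template at positions 81–92.
Taking the reverse complement of CTGACCAGG gives CCTGGTCAG, found at positions 152–160 on the template; the primer anneals here to the top strand with its 3' end pointing upstream.
The product is the template from position 81 through 160 (80 bp).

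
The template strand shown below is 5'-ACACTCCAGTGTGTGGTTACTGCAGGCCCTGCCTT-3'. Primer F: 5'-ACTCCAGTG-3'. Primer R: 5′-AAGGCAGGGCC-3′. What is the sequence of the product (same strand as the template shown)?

The forward primer matches the template at positions 3–11.
The reverse primer's reverse complement is GGCCCTGCCTT, which matches the template at positions 25–35.
The product is the template from position 3 through 35 (33 bp).

5'-ACTCCAGTGTGTGGTTACTGCAGGCCCTGCCTT-3'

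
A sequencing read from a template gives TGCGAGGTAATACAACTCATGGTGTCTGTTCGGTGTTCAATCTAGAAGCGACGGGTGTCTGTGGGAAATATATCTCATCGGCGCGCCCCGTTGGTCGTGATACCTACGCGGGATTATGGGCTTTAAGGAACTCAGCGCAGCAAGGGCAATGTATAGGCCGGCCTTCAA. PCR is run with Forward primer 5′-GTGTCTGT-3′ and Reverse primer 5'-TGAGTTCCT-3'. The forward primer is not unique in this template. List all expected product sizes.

113 bp, 80 bp

The forward primer GTGTCTGT matches the top strand at positions 22–29, 55–62.
The reverse primer's reverse complement is AGGAACTCA, matching at positions 126–134.
Each forward site pairs with the reverse site to give a product ending at position 134: sizes 113, 80 bp.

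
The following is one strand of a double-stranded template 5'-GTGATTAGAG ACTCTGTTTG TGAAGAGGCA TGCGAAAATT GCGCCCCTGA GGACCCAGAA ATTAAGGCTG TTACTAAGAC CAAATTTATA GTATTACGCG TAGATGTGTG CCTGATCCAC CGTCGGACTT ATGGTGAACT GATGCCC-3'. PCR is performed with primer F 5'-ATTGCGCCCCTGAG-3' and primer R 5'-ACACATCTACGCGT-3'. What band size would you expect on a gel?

72 bp

Scanning the template, ATTGCGCCCCTGAG occurs at positions 38–51; this primer anneals to the bottom strand there with its 3' end pointing downstream.
The reverse primer's reverse complement is ACGCGTAGATGTGT, which matches the template at positions 96–109.
Amplicon spans positions 38–109: 72 bp.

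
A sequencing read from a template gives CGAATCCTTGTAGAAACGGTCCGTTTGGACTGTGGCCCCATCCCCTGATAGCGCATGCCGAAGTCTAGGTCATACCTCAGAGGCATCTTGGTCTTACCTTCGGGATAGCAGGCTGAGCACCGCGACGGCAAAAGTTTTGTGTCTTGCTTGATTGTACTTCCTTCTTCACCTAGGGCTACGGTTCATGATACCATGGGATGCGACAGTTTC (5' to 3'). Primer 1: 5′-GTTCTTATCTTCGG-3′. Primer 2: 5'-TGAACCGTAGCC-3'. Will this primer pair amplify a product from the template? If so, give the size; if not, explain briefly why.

No product — primer 1 has no binding site in the template.

Primer 1 (GTTCTTATCTTCGG) does not match the top strand, and its reverse complement CCGAAGATAAGAAC does not match either.
With no annealing site for primer 1, no amplification occurs.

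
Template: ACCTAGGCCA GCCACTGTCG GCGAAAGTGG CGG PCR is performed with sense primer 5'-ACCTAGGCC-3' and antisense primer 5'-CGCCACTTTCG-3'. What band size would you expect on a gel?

32 bp

Forward primer ACCTAGGCC is found on the top strand at positions 1–9.
Taking the reverse complement of CGCCACTTTCG gives CGAAAGTGGCG, found at positions 22–32 on the template; the primer anneals here to the top strand with its 3' end pointing upstream.
The product runs from position 1 to position 32, so its length is 32 − 1 + 1 = 32 bp.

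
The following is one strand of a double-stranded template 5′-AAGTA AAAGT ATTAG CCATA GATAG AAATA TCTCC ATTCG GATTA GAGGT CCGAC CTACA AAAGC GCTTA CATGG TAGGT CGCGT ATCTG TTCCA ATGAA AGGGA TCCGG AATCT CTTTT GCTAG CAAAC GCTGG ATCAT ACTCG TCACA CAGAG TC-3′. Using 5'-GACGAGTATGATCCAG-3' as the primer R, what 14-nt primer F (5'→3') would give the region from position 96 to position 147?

The reverse primer's reverse complement CTGGATCATACTCGTC matches the template at positions 132–147; the product starts at position 96.
The forward primer is identical to the top strand over positions 96–109: ATGAAAGGGATCCG.

5'-ATGAAAGGGATCCG-3'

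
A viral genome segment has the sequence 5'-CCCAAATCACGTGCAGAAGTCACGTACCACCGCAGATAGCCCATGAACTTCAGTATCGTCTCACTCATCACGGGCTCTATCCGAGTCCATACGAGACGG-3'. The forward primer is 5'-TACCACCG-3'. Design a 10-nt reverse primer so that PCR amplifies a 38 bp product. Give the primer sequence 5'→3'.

5'-GAGACGATAC-3'

The forward primer binds at positions 25–32, so a 38 bp product ends at position 25 + 38 − 1 = 62.
The reverse primer anneals to the top strand over positions 53–62, i.e. to GTATCGTCTC.
Its sequence written 5'→3' is the reverse complement: GAGACGATAC.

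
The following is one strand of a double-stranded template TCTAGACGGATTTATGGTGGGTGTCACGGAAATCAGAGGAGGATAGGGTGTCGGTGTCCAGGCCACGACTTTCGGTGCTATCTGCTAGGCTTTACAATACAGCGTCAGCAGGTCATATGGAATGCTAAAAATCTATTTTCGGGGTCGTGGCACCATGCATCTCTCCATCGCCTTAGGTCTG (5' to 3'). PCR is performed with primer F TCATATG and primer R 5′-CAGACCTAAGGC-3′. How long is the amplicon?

Forward primer TCATATG is found on the top strand at positions 113–119.
The reverse primer's reverse complement is GCCTTAGGTCTG, which matches the template at positions 170–181.
The product runs from position 113 to position 181, so its length is 181 − 113 + 1 = 69 bp.

69 bp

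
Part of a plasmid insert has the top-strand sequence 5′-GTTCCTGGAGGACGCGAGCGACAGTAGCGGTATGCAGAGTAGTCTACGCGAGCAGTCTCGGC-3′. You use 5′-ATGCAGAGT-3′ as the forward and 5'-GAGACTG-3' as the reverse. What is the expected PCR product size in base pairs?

28 bp

Scanning the template, ATGCAGAGT occurs at positions 32–40; this primer anneals to the bottom strand there with its 3' end pointing downstream.
Taking the reverse complement of GAGACTG gives CAGTCTC, found at positions 53–59 on the template; the primer anneals here to the top strand with its 3' end pointing upstream.
Amplicon spans positions 32–59: 28 bp.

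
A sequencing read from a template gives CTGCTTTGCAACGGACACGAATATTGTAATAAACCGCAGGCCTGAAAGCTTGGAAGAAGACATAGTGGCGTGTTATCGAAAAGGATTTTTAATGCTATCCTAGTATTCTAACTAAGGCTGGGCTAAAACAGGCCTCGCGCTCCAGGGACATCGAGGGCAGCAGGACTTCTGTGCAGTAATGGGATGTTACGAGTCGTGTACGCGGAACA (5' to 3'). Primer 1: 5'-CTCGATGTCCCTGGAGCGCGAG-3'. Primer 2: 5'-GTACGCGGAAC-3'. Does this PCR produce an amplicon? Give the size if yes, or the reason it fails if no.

Primer 1 (CTCGATGTCCCTGGAGCGCGAG) has reverse complement CTCGCGCTCCAGGGACATCGAG, which matches the top strand at positions 134–155; primer 1 anneals to the top strand there with its 3' end pointing upstream toward position 134.
Primer 2 (GTACGCGGAAC) matches the top strand directly at positions 198–208; it anneals to the bottom strand with its 3' end pointing downstream toward position 208.
The 3' ends diverge (primer 1 extends toward position 1, primer 2 toward position 209), so the primers never converge on a shared product.

No product — the primers' 3' ends point away from each other.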